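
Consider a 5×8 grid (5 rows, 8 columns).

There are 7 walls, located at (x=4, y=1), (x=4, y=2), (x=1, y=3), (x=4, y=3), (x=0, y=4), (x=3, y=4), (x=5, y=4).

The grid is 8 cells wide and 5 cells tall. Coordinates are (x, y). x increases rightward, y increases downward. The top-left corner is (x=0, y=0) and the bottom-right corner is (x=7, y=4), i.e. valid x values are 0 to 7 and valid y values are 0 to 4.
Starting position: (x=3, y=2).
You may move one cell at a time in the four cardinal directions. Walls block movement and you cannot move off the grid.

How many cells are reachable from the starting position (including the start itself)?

Answer: Reachable cells: 32

Derivation:
BFS flood-fill from (x=3, y=2):
  Distance 0: (x=3, y=2)
  Distance 1: (x=3, y=1), (x=2, y=2), (x=3, y=3)
  Distance 2: (x=3, y=0), (x=2, y=1), (x=1, y=2), (x=2, y=3)
  Distance 3: (x=2, y=0), (x=4, y=0), (x=1, y=1), (x=0, y=2), (x=2, y=4)
  Distance 4: (x=1, y=0), (x=5, y=0), (x=0, y=1), (x=0, y=3), (x=1, y=4)
  Distance 5: (x=0, y=0), (x=6, y=0), (x=5, y=1)
  Distance 6: (x=7, y=0), (x=6, y=1), (x=5, y=2)
  Distance 7: (x=7, y=1), (x=6, y=2), (x=5, y=3)
  Distance 8: (x=7, y=2), (x=6, y=3)
  Distance 9: (x=7, y=3), (x=6, y=4)
  Distance 10: (x=7, y=4)
Total reachable: 32 (grid has 33 open cells total)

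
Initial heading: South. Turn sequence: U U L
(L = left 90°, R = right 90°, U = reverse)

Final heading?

Start: South
  U (U-turn (180°)) -> North
  U (U-turn (180°)) -> South
  L (left (90° counter-clockwise)) -> East
Final: East

Answer: Final heading: East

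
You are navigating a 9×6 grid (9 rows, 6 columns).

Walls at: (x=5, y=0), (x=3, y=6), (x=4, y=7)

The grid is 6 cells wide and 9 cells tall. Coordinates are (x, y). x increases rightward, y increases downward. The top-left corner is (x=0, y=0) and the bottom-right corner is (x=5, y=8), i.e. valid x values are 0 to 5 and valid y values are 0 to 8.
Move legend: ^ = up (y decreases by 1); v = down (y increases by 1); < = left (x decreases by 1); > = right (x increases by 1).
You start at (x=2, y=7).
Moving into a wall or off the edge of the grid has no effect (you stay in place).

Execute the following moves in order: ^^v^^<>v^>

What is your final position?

Start: (x=2, y=7)
  ^ (up): (x=2, y=7) -> (x=2, y=6)
  ^ (up): (x=2, y=6) -> (x=2, y=5)
  v (down): (x=2, y=5) -> (x=2, y=6)
  ^ (up): (x=2, y=6) -> (x=2, y=5)
  ^ (up): (x=2, y=5) -> (x=2, y=4)
  < (left): (x=2, y=4) -> (x=1, y=4)
  > (right): (x=1, y=4) -> (x=2, y=4)
  v (down): (x=2, y=4) -> (x=2, y=5)
  ^ (up): (x=2, y=5) -> (x=2, y=4)
  > (right): (x=2, y=4) -> (x=3, y=4)
Final: (x=3, y=4)

Answer: Final position: (x=3, y=4)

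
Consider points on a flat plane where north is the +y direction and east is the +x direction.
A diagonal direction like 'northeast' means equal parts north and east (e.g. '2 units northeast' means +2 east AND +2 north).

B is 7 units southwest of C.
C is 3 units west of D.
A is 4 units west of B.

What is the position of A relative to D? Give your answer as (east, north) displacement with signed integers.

Answer: A is at (east=-14, north=-7) relative to D.

Derivation:
Place D at the origin (east=0, north=0).
  C is 3 units west of D: delta (east=-3, north=+0); C at (east=-3, north=0).
  B is 7 units southwest of C: delta (east=-7, north=-7); B at (east=-10, north=-7).
  A is 4 units west of B: delta (east=-4, north=+0); A at (east=-14, north=-7).
Therefore A relative to D: (east=-14, north=-7).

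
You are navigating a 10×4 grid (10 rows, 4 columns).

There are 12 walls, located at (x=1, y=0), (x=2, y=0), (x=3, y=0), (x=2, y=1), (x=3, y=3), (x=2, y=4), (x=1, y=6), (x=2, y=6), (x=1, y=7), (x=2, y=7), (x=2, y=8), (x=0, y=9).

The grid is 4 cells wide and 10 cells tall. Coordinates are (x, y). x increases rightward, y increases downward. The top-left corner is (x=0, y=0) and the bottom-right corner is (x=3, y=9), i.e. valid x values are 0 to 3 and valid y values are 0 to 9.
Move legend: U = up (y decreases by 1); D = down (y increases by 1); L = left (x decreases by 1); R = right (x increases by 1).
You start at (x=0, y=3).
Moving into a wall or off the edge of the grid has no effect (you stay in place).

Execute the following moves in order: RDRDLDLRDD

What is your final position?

Answer: Final position: (x=0, y=8)

Derivation:
Start: (x=0, y=3)
  R (right): (x=0, y=3) -> (x=1, y=3)
  D (down): (x=1, y=3) -> (x=1, y=4)
  R (right): blocked, stay at (x=1, y=4)
  D (down): (x=1, y=4) -> (x=1, y=5)
  L (left): (x=1, y=5) -> (x=0, y=5)
  D (down): (x=0, y=5) -> (x=0, y=6)
  L (left): blocked, stay at (x=0, y=6)
  R (right): blocked, stay at (x=0, y=6)
  D (down): (x=0, y=6) -> (x=0, y=7)
  D (down): (x=0, y=7) -> (x=0, y=8)
Final: (x=0, y=8)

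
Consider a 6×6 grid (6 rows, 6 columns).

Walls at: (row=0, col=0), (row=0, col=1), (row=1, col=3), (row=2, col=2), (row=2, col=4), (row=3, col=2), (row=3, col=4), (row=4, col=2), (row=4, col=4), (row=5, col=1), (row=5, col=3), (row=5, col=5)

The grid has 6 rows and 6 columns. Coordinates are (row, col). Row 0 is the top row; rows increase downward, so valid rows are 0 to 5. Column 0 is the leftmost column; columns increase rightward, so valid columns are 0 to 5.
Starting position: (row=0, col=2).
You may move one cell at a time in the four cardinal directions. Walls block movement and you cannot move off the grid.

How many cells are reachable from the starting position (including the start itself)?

BFS flood-fill from (row=0, col=2):
  Distance 0: (row=0, col=2)
  Distance 1: (row=0, col=3), (row=1, col=2)
  Distance 2: (row=0, col=4), (row=1, col=1)
  Distance 3: (row=0, col=5), (row=1, col=0), (row=1, col=4), (row=2, col=1)
  Distance 4: (row=1, col=5), (row=2, col=0), (row=3, col=1)
  Distance 5: (row=2, col=5), (row=3, col=0), (row=4, col=1)
  Distance 6: (row=3, col=5), (row=4, col=0)
  Distance 7: (row=4, col=5), (row=5, col=0)
Total reachable: 19 (grid has 24 open cells total)

Answer: Reachable cells: 19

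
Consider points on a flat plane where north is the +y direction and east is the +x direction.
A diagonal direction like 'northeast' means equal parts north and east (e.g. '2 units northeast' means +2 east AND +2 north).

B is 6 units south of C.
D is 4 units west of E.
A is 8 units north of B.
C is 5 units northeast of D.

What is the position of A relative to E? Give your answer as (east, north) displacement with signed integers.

Place E at the origin (east=0, north=0).
  D is 4 units west of E: delta (east=-4, north=+0); D at (east=-4, north=0).
  C is 5 units northeast of D: delta (east=+5, north=+5); C at (east=1, north=5).
  B is 6 units south of C: delta (east=+0, north=-6); B at (east=1, north=-1).
  A is 8 units north of B: delta (east=+0, north=+8); A at (east=1, north=7).
Therefore A relative to E: (east=1, north=7).

Answer: A is at (east=1, north=7) relative to E.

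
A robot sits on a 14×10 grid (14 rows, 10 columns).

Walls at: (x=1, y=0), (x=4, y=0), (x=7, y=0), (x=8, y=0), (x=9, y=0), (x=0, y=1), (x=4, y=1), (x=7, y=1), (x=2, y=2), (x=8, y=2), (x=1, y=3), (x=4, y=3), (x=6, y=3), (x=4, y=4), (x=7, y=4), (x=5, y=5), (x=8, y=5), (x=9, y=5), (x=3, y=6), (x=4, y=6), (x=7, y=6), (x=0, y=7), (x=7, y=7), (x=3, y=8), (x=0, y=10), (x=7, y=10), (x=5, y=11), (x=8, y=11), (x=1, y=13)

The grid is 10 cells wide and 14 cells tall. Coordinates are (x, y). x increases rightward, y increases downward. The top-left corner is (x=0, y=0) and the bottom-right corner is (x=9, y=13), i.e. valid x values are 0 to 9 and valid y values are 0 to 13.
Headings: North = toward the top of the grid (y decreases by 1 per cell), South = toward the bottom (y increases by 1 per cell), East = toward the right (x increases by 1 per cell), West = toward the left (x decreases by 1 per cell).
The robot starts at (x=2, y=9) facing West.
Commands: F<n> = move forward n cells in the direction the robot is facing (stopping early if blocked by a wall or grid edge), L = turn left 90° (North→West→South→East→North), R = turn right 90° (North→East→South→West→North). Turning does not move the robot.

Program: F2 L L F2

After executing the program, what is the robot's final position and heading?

Answer: Final position: (x=2, y=9), facing East

Derivation:
Start: (x=2, y=9), facing West
  F2: move forward 2, now at (x=0, y=9)
  L: turn left, now facing South
  L: turn left, now facing East
  F2: move forward 2, now at (x=2, y=9)
Final: (x=2, y=9), facing East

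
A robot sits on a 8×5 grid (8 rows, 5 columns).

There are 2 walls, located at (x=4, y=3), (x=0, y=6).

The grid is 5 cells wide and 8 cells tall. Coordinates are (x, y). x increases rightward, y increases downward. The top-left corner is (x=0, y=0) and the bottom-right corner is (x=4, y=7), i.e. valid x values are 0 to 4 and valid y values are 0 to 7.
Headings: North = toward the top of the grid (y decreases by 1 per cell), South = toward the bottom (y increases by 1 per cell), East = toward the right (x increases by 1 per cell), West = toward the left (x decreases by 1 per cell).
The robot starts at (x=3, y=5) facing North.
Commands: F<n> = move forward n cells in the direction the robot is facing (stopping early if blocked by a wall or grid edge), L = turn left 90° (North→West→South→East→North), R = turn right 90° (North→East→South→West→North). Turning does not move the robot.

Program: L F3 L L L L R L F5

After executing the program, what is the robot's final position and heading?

Answer: Final position: (x=0, y=5), facing West

Derivation:
Start: (x=3, y=5), facing North
  L: turn left, now facing West
  F3: move forward 3, now at (x=0, y=5)
  L: turn left, now facing South
  L: turn left, now facing East
  L: turn left, now facing North
  L: turn left, now facing West
  R: turn right, now facing North
  L: turn left, now facing West
  F5: move forward 0/5 (blocked), now at (x=0, y=5)
Final: (x=0, y=5), facing West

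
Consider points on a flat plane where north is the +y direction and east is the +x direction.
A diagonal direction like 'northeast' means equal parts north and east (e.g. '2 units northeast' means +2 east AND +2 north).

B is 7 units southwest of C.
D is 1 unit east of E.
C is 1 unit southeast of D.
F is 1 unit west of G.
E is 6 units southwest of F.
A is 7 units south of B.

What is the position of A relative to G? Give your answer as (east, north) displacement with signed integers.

Answer: A is at (east=-12, north=-21) relative to G.

Derivation:
Place G at the origin (east=0, north=0).
  F is 1 unit west of G: delta (east=-1, north=+0); F at (east=-1, north=0).
  E is 6 units southwest of F: delta (east=-6, north=-6); E at (east=-7, north=-6).
  D is 1 unit east of E: delta (east=+1, north=+0); D at (east=-6, north=-6).
  C is 1 unit southeast of D: delta (east=+1, north=-1); C at (east=-5, north=-7).
  B is 7 units southwest of C: delta (east=-7, north=-7); B at (east=-12, north=-14).
  A is 7 units south of B: delta (east=+0, north=-7); A at (east=-12, north=-21).
Therefore A relative to G: (east=-12, north=-21).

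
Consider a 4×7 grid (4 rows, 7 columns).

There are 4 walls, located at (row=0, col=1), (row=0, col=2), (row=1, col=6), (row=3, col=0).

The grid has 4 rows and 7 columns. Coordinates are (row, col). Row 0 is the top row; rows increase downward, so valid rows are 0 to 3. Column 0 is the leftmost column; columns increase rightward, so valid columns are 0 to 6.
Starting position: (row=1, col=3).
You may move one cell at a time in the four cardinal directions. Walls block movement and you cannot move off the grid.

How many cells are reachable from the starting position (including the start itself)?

BFS flood-fill from (row=1, col=3):
  Distance 0: (row=1, col=3)
  Distance 1: (row=0, col=3), (row=1, col=2), (row=1, col=4), (row=2, col=3)
  Distance 2: (row=0, col=4), (row=1, col=1), (row=1, col=5), (row=2, col=2), (row=2, col=4), (row=3, col=3)
  Distance 3: (row=0, col=5), (row=1, col=0), (row=2, col=1), (row=2, col=5), (row=3, col=2), (row=3, col=4)
  Distance 4: (row=0, col=0), (row=0, col=6), (row=2, col=0), (row=2, col=6), (row=3, col=1), (row=3, col=5)
  Distance 5: (row=3, col=6)
Total reachable: 24 (grid has 24 open cells total)

Answer: Reachable cells: 24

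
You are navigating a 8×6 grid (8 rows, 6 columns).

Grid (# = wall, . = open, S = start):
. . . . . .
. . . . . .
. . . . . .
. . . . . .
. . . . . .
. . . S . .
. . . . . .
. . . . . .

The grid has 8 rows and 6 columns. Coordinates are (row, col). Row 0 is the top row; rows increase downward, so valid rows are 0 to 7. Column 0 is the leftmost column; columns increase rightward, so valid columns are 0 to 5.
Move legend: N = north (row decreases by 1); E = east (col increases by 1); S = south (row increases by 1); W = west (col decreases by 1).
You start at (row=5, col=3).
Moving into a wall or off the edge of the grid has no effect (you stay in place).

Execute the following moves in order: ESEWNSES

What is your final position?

Answer: Final position: (row=7, col=5)

Derivation:
Start: (row=5, col=3)
  E (east): (row=5, col=3) -> (row=5, col=4)
  S (south): (row=5, col=4) -> (row=6, col=4)
  E (east): (row=6, col=4) -> (row=6, col=5)
  W (west): (row=6, col=5) -> (row=6, col=4)
  N (north): (row=6, col=4) -> (row=5, col=4)
  S (south): (row=5, col=4) -> (row=6, col=4)
  E (east): (row=6, col=4) -> (row=6, col=5)
  S (south): (row=6, col=5) -> (row=7, col=5)
Final: (row=7, col=5)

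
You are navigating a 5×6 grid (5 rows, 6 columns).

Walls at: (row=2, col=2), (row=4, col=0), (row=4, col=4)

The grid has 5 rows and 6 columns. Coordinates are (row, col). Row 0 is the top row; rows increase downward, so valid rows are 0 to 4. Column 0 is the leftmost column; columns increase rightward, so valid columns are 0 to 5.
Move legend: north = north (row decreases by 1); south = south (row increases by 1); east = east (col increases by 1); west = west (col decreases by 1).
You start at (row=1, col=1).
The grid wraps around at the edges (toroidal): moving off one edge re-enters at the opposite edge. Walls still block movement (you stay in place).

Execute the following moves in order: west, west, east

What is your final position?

Start: (row=1, col=1)
  west (west): (row=1, col=1) -> (row=1, col=0)
  west (west): (row=1, col=0) -> (row=1, col=5)
  east (east): (row=1, col=5) -> (row=1, col=0)
Final: (row=1, col=0)

Answer: Final position: (row=1, col=0)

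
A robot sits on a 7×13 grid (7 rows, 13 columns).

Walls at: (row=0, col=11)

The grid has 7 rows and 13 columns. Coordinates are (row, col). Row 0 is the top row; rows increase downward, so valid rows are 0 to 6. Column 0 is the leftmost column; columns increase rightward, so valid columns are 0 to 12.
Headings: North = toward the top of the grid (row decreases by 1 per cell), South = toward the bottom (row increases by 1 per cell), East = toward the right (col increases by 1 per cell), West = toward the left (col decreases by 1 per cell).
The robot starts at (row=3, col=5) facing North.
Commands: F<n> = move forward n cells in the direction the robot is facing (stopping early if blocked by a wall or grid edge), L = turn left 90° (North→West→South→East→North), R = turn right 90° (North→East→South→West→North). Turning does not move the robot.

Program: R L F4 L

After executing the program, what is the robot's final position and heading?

Start: (row=3, col=5), facing North
  R: turn right, now facing East
  L: turn left, now facing North
  F4: move forward 3/4 (blocked), now at (row=0, col=5)
  L: turn left, now facing West
Final: (row=0, col=5), facing West

Answer: Final position: (row=0, col=5), facing West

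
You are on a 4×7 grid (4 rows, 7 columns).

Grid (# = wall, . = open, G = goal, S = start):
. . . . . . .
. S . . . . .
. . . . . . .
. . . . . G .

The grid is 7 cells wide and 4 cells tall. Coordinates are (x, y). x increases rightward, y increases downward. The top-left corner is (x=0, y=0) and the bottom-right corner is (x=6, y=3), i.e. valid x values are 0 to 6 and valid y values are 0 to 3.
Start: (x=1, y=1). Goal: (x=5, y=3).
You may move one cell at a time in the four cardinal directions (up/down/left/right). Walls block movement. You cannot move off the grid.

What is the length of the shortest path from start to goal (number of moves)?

Answer: Shortest path length: 6

Derivation:
BFS from (x=1, y=1) until reaching (x=5, y=3):
  Distance 0: (x=1, y=1)
  Distance 1: (x=1, y=0), (x=0, y=1), (x=2, y=1), (x=1, y=2)
  Distance 2: (x=0, y=0), (x=2, y=0), (x=3, y=1), (x=0, y=2), (x=2, y=2), (x=1, y=3)
  Distance 3: (x=3, y=0), (x=4, y=1), (x=3, y=2), (x=0, y=3), (x=2, y=3)
  Distance 4: (x=4, y=0), (x=5, y=1), (x=4, y=2), (x=3, y=3)
  Distance 5: (x=5, y=0), (x=6, y=1), (x=5, y=2), (x=4, y=3)
  Distance 6: (x=6, y=0), (x=6, y=2), (x=5, y=3)  <- goal reached here
One shortest path (6 moves): (x=1, y=1) -> (x=2, y=1) -> (x=3, y=1) -> (x=4, y=1) -> (x=5, y=1) -> (x=5, y=2) -> (x=5, y=3)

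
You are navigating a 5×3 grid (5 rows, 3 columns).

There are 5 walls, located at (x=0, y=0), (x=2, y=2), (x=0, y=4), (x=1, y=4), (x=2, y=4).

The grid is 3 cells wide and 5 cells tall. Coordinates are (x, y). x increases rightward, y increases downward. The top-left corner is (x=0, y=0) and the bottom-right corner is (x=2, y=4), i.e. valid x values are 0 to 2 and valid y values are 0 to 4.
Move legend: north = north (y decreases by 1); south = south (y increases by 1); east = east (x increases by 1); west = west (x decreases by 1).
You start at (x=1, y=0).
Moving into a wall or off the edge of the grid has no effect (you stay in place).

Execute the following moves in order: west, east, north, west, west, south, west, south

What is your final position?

Answer: Final position: (x=0, y=2)

Derivation:
Start: (x=1, y=0)
  west (west): blocked, stay at (x=1, y=0)
  east (east): (x=1, y=0) -> (x=2, y=0)
  north (north): blocked, stay at (x=2, y=0)
  west (west): (x=2, y=0) -> (x=1, y=0)
  west (west): blocked, stay at (x=1, y=0)
  south (south): (x=1, y=0) -> (x=1, y=1)
  west (west): (x=1, y=1) -> (x=0, y=1)
  south (south): (x=0, y=1) -> (x=0, y=2)
Final: (x=0, y=2)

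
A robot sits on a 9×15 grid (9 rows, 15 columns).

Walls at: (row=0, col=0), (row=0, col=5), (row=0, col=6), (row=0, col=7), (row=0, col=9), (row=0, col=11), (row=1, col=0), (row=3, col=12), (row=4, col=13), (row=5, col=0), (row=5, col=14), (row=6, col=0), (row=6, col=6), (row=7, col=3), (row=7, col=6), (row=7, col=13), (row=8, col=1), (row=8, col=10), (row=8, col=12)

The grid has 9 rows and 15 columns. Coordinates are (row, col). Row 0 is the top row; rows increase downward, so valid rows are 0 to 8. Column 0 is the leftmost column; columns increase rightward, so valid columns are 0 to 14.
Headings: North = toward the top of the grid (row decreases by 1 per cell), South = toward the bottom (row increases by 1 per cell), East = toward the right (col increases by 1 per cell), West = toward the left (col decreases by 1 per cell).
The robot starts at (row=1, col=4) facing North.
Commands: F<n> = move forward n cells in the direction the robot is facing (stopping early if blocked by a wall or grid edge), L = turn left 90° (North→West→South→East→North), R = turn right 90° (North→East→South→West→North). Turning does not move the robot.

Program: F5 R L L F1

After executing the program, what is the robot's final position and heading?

Start: (row=1, col=4), facing North
  F5: move forward 1/5 (blocked), now at (row=0, col=4)
  R: turn right, now facing East
  L: turn left, now facing North
  L: turn left, now facing West
  F1: move forward 1, now at (row=0, col=3)
Final: (row=0, col=3), facing West

Answer: Final position: (row=0, col=3), facing West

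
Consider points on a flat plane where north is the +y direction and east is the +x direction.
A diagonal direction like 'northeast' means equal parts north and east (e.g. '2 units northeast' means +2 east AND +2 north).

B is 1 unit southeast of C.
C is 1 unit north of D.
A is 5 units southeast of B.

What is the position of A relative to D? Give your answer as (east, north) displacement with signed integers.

Answer: A is at (east=6, north=-5) relative to D.

Derivation:
Place D at the origin (east=0, north=0).
  C is 1 unit north of D: delta (east=+0, north=+1); C at (east=0, north=1).
  B is 1 unit southeast of C: delta (east=+1, north=-1); B at (east=1, north=0).
  A is 5 units southeast of B: delta (east=+5, north=-5); A at (east=6, north=-5).
Therefore A relative to D: (east=6, north=-5).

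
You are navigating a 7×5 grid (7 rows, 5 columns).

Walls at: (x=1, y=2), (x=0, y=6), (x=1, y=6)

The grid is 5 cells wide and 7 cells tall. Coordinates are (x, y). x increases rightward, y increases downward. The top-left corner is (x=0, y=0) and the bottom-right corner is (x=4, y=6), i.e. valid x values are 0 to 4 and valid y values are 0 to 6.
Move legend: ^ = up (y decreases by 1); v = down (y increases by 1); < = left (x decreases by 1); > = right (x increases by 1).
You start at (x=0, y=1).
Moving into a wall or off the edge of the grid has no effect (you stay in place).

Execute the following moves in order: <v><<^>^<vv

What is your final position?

Answer: Final position: (x=0, y=2)

Derivation:
Start: (x=0, y=1)
  < (left): blocked, stay at (x=0, y=1)
  v (down): (x=0, y=1) -> (x=0, y=2)
  > (right): blocked, stay at (x=0, y=2)
  < (left): blocked, stay at (x=0, y=2)
  < (left): blocked, stay at (x=0, y=2)
  ^ (up): (x=0, y=2) -> (x=0, y=1)
  > (right): (x=0, y=1) -> (x=1, y=1)
  ^ (up): (x=1, y=1) -> (x=1, y=0)
  < (left): (x=1, y=0) -> (x=0, y=0)
  v (down): (x=0, y=0) -> (x=0, y=1)
  v (down): (x=0, y=1) -> (x=0, y=2)
Final: (x=0, y=2)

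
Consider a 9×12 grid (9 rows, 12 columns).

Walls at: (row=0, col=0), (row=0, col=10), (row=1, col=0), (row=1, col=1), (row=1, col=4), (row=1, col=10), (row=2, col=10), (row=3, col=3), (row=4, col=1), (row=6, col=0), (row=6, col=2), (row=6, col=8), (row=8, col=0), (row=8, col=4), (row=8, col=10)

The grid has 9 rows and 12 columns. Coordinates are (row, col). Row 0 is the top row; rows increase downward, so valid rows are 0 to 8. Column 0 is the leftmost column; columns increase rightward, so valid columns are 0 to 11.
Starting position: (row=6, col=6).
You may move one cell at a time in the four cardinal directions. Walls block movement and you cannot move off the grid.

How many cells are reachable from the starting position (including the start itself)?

Answer: Reachable cells: 93

Derivation:
BFS flood-fill from (row=6, col=6):
  Distance 0: (row=6, col=6)
  Distance 1: (row=5, col=6), (row=6, col=5), (row=6, col=7), (row=7, col=6)
  Distance 2: (row=4, col=6), (row=5, col=5), (row=5, col=7), (row=6, col=4), (row=7, col=5), (row=7, col=7), (row=8, col=6)
  Distance 3: (row=3, col=6), (row=4, col=5), (row=4, col=7), (row=5, col=4), (row=5, col=8), (row=6, col=3), (row=7, col=4), (row=7, col=8), (row=8, col=5), (row=8, col=7)
  Distance 4: (row=2, col=6), (row=3, col=5), (row=3, col=7), (row=4, col=4), (row=4, col=8), (row=5, col=3), (row=5, col=9), (row=7, col=3), (row=7, col=9), (row=8, col=8)
  Distance 5: (row=1, col=6), (row=2, col=5), (row=2, col=7), (row=3, col=4), (row=3, col=8), (row=4, col=3), (row=4, col=9), (row=5, col=2), (row=5, col=10), (row=6, col=9), (row=7, col=2), (row=7, col=10), (row=8, col=3), (row=8, col=9)
  Distance 6: (row=0, col=6), (row=1, col=5), (row=1, col=7), (row=2, col=4), (row=2, col=8), (row=3, col=9), (row=4, col=2), (row=4, col=10), (row=5, col=1), (row=5, col=11), (row=6, col=10), (row=7, col=1), (row=7, col=11), (row=8, col=2)
  Distance 7: (row=0, col=5), (row=0, col=7), (row=1, col=8), (row=2, col=3), (row=2, col=9), (row=3, col=2), (row=3, col=10), (row=4, col=11), (row=5, col=0), (row=6, col=1), (row=6, col=11), (row=7, col=0), (row=8, col=1), (row=8, col=11)
  Distance 8: (row=0, col=4), (row=0, col=8), (row=1, col=3), (row=1, col=9), (row=2, col=2), (row=3, col=1), (row=3, col=11), (row=4, col=0)
  Distance 9: (row=0, col=3), (row=0, col=9), (row=1, col=2), (row=2, col=1), (row=2, col=11), (row=3, col=0)
  Distance 10: (row=0, col=2), (row=1, col=11), (row=2, col=0)
  Distance 11: (row=0, col=1), (row=0, col=11)
Total reachable: 93 (grid has 93 open cells total)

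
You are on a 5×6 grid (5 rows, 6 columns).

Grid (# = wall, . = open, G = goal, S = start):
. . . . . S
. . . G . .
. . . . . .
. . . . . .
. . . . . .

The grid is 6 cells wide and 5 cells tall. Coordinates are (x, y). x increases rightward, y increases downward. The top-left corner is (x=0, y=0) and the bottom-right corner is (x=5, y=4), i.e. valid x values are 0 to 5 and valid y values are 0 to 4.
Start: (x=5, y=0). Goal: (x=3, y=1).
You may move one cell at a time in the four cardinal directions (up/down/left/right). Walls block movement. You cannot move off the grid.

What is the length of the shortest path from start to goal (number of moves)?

BFS from (x=5, y=0) until reaching (x=3, y=1):
  Distance 0: (x=5, y=0)
  Distance 1: (x=4, y=0), (x=5, y=1)
  Distance 2: (x=3, y=0), (x=4, y=1), (x=5, y=2)
  Distance 3: (x=2, y=0), (x=3, y=1), (x=4, y=2), (x=5, y=3)  <- goal reached here
One shortest path (3 moves): (x=5, y=0) -> (x=4, y=0) -> (x=3, y=0) -> (x=3, y=1)

Answer: Shortest path length: 3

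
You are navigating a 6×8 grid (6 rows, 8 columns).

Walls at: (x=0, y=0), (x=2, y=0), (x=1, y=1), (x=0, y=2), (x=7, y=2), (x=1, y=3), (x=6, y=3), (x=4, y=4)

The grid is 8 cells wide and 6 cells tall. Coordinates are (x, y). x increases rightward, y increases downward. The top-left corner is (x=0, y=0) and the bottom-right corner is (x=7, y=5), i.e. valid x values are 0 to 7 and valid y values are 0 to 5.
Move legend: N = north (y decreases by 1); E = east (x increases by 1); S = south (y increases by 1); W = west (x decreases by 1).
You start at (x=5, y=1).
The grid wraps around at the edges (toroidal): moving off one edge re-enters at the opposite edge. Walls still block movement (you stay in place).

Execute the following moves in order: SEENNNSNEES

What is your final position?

Start: (x=5, y=1)
  S (south): (x=5, y=1) -> (x=5, y=2)
  E (east): (x=5, y=2) -> (x=6, y=2)
  E (east): blocked, stay at (x=6, y=2)
  N (north): (x=6, y=2) -> (x=6, y=1)
  N (north): (x=6, y=1) -> (x=6, y=0)
  N (north): (x=6, y=0) -> (x=6, y=5)
  S (south): (x=6, y=5) -> (x=6, y=0)
  N (north): (x=6, y=0) -> (x=6, y=5)
  E (east): (x=6, y=5) -> (x=7, y=5)
  E (east): (x=7, y=5) -> (x=0, y=5)
  S (south): blocked, stay at (x=0, y=5)
Final: (x=0, y=5)

Answer: Final position: (x=0, y=5)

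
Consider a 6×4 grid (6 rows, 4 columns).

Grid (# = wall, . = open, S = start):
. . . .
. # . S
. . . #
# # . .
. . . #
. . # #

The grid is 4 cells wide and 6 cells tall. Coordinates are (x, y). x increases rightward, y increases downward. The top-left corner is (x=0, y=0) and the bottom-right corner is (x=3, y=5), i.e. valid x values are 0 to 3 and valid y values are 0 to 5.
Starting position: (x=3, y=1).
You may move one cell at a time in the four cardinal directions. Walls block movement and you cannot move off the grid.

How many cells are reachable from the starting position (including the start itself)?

BFS flood-fill from (x=3, y=1):
  Distance 0: (x=3, y=1)
  Distance 1: (x=3, y=0), (x=2, y=1)
  Distance 2: (x=2, y=0), (x=2, y=2)
  Distance 3: (x=1, y=0), (x=1, y=2), (x=2, y=3)
  Distance 4: (x=0, y=0), (x=0, y=2), (x=3, y=3), (x=2, y=4)
  Distance 5: (x=0, y=1), (x=1, y=4)
  Distance 6: (x=0, y=4), (x=1, y=5)
  Distance 7: (x=0, y=5)
Total reachable: 17 (grid has 17 open cells total)

Answer: Reachable cells: 17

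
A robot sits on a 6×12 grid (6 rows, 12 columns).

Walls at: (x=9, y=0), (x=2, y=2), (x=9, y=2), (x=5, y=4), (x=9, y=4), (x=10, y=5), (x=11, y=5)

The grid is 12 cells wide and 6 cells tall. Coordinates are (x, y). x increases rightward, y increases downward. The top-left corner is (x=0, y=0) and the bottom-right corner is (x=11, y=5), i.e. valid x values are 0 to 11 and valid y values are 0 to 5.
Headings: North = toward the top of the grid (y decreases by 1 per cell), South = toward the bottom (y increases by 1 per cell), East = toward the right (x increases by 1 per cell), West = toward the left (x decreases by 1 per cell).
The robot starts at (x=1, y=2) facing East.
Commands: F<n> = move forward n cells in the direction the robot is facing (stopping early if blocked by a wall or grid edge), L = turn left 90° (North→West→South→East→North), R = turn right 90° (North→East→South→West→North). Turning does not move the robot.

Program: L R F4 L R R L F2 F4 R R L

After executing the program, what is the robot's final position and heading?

Start: (x=1, y=2), facing East
  L: turn left, now facing North
  R: turn right, now facing East
  F4: move forward 0/4 (blocked), now at (x=1, y=2)
  L: turn left, now facing North
  R: turn right, now facing East
  R: turn right, now facing South
  L: turn left, now facing East
  F2: move forward 0/2 (blocked), now at (x=1, y=2)
  F4: move forward 0/4 (blocked), now at (x=1, y=2)
  R: turn right, now facing South
  R: turn right, now facing West
  L: turn left, now facing South
Final: (x=1, y=2), facing South

Answer: Final position: (x=1, y=2), facing South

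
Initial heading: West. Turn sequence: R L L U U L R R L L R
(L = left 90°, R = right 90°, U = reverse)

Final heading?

Answer: Final heading: South

Derivation:
Start: West
  R (right (90° clockwise)) -> North
  L (left (90° counter-clockwise)) -> West
  L (left (90° counter-clockwise)) -> South
  U (U-turn (180°)) -> North
  U (U-turn (180°)) -> South
  L (left (90° counter-clockwise)) -> East
  R (right (90° clockwise)) -> South
  R (right (90° clockwise)) -> West
  L (left (90° counter-clockwise)) -> South
  L (left (90° counter-clockwise)) -> East
  R (right (90° clockwise)) -> South
Final: South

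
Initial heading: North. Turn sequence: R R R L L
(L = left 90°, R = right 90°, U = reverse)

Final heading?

Start: North
  R (right (90° clockwise)) -> East
  R (right (90° clockwise)) -> South
  R (right (90° clockwise)) -> West
  L (left (90° counter-clockwise)) -> South
  L (left (90° counter-clockwise)) -> East
Final: East

Answer: Final heading: East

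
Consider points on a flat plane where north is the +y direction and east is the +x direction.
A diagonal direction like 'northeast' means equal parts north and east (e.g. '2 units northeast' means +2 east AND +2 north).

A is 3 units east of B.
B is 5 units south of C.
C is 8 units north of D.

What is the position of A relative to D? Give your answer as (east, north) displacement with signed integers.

Place D at the origin (east=0, north=0).
  C is 8 units north of D: delta (east=+0, north=+8); C at (east=0, north=8).
  B is 5 units south of C: delta (east=+0, north=-5); B at (east=0, north=3).
  A is 3 units east of B: delta (east=+3, north=+0); A at (east=3, north=3).
Therefore A relative to D: (east=3, north=3).

Answer: A is at (east=3, north=3) relative to D.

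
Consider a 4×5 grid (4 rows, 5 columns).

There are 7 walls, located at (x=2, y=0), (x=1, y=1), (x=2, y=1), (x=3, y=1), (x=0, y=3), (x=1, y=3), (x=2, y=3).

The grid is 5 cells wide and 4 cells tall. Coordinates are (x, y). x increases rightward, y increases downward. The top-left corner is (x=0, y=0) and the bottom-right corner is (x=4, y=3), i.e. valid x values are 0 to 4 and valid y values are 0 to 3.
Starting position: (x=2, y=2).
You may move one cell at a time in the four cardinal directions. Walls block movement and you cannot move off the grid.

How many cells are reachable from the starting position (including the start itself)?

BFS flood-fill from (x=2, y=2):
  Distance 0: (x=2, y=2)
  Distance 1: (x=1, y=2), (x=3, y=2)
  Distance 2: (x=0, y=2), (x=4, y=2), (x=3, y=3)
  Distance 3: (x=0, y=1), (x=4, y=1), (x=4, y=3)
  Distance 4: (x=0, y=0), (x=4, y=0)
  Distance 5: (x=1, y=0), (x=3, y=0)
Total reachable: 13 (grid has 13 open cells total)

Answer: Reachable cells: 13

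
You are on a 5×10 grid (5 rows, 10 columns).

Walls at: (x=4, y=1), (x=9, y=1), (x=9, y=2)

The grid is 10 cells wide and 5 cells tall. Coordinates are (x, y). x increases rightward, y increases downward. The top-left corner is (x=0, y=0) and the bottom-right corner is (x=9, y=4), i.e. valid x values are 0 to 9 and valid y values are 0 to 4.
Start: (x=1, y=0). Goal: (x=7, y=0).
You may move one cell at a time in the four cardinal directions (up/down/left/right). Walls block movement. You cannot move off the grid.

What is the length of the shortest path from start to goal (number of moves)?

Answer: Shortest path length: 6

Derivation:
BFS from (x=1, y=0) until reaching (x=7, y=0):
  Distance 0: (x=1, y=0)
  Distance 1: (x=0, y=0), (x=2, y=0), (x=1, y=1)
  Distance 2: (x=3, y=0), (x=0, y=1), (x=2, y=1), (x=1, y=2)
  Distance 3: (x=4, y=0), (x=3, y=1), (x=0, y=2), (x=2, y=2), (x=1, y=3)
  Distance 4: (x=5, y=0), (x=3, y=2), (x=0, y=3), (x=2, y=3), (x=1, y=4)
  Distance 5: (x=6, y=0), (x=5, y=1), (x=4, y=2), (x=3, y=3), (x=0, y=4), (x=2, y=4)
  Distance 6: (x=7, y=0), (x=6, y=1), (x=5, y=2), (x=4, y=3), (x=3, y=4)  <- goal reached here
One shortest path (6 moves): (x=1, y=0) -> (x=2, y=0) -> (x=3, y=0) -> (x=4, y=0) -> (x=5, y=0) -> (x=6, y=0) -> (x=7, y=0)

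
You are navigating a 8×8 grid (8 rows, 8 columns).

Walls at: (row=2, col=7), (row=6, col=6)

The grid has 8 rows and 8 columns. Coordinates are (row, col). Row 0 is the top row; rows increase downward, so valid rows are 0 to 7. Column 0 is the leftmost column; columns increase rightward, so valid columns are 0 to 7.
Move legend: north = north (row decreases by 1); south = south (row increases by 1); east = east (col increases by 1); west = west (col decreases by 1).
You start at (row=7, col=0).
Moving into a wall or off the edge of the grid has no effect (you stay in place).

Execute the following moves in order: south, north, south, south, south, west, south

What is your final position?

Start: (row=7, col=0)
  south (south): blocked, stay at (row=7, col=0)
  north (north): (row=7, col=0) -> (row=6, col=0)
  south (south): (row=6, col=0) -> (row=7, col=0)
  south (south): blocked, stay at (row=7, col=0)
  south (south): blocked, stay at (row=7, col=0)
  west (west): blocked, stay at (row=7, col=0)
  south (south): blocked, stay at (row=7, col=0)
Final: (row=7, col=0)

Answer: Final position: (row=7, col=0)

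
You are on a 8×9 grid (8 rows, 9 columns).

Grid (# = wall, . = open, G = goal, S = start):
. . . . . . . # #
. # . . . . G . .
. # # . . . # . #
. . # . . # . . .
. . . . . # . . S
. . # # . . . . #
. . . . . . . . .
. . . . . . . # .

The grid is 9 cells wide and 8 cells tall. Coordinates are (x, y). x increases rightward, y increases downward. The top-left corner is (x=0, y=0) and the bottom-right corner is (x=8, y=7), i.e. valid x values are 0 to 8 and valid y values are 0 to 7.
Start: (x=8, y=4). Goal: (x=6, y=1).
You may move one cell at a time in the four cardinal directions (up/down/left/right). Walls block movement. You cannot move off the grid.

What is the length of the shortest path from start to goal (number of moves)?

BFS from (x=8, y=4) until reaching (x=6, y=1):
  Distance 0: (x=8, y=4)
  Distance 1: (x=8, y=3), (x=7, y=4)
  Distance 2: (x=7, y=3), (x=6, y=4), (x=7, y=5)
  Distance 3: (x=7, y=2), (x=6, y=3), (x=6, y=5), (x=7, y=6)
  Distance 4: (x=7, y=1), (x=5, y=5), (x=6, y=6), (x=8, y=6)
  Distance 5: (x=6, y=1), (x=8, y=1), (x=4, y=5), (x=5, y=6), (x=6, y=7), (x=8, y=7)  <- goal reached here
One shortest path (5 moves): (x=8, y=4) -> (x=7, y=4) -> (x=7, y=3) -> (x=7, y=2) -> (x=7, y=1) -> (x=6, y=1)

Answer: Shortest path length: 5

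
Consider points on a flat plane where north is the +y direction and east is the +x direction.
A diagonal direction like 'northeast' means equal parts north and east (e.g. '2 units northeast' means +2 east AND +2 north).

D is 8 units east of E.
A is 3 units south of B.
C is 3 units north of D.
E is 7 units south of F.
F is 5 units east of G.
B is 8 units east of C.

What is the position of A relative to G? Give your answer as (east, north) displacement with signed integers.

Answer: A is at (east=21, north=-7) relative to G.

Derivation:
Place G at the origin (east=0, north=0).
  F is 5 units east of G: delta (east=+5, north=+0); F at (east=5, north=0).
  E is 7 units south of F: delta (east=+0, north=-7); E at (east=5, north=-7).
  D is 8 units east of E: delta (east=+8, north=+0); D at (east=13, north=-7).
  C is 3 units north of D: delta (east=+0, north=+3); C at (east=13, north=-4).
  B is 8 units east of C: delta (east=+8, north=+0); B at (east=21, north=-4).
  A is 3 units south of B: delta (east=+0, north=-3); A at (east=21, north=-7).
Therefore A relative to G: (east=21, north=-7).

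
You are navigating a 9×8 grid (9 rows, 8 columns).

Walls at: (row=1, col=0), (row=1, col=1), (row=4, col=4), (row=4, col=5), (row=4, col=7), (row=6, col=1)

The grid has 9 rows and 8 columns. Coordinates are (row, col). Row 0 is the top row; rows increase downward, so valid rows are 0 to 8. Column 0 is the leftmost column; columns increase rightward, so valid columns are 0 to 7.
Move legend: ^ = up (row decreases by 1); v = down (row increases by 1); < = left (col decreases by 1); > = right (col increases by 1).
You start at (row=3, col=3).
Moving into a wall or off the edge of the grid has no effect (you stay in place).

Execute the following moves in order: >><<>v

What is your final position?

Start: (row=3, col=3)
  > (right): (row=3, col=3) -> (row=3, col=4)
  > (right): (row=3, col=4) -> (row=3, col=5)
  < (left): (row=3, col=5) -> (row=3, col=4)
  < (left): (row=3, col=4) -> (row=3, col=3)
  > (right): (row=3, col=3) -> (row=3, col=4)
  v (down): blocked, stay at (row=3, col=4)
Final: (row=3, col=4)

Answer: Final position: (row=3, col=4)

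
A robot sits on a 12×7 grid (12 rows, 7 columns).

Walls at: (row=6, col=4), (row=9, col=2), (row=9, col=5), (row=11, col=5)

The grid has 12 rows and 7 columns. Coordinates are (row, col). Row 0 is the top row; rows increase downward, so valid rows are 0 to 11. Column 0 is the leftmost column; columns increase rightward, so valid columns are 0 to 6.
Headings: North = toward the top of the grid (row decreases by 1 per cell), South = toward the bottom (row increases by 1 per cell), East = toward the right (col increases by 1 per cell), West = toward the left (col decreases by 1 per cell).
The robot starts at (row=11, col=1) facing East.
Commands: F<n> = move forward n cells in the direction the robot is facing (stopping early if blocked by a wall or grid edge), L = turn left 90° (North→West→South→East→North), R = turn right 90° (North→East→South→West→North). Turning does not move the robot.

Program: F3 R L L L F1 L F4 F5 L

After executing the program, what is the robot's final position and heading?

Answer: Final position: (row=11, col=3), facing East

Derivation:
Start: (row=11, col=1), facing East
  F3: move forward 3, now at (row=11, col=4)
  R: turn right, now facing South
  L: turn left, now facing East
  L: turn left, now facing North
  L: turn left, now facing West
  F1: move forward 1, now at (row=11, col=3)
  L: turn left, now facing South
  F4: move forward 0/4 (blocked), now at (row=11, col=3)
  F5: move forward 0/5 (blocked), now at (row=11, col=3)
  L: turn left, now facing East
Final: (row=11, col=3), facing East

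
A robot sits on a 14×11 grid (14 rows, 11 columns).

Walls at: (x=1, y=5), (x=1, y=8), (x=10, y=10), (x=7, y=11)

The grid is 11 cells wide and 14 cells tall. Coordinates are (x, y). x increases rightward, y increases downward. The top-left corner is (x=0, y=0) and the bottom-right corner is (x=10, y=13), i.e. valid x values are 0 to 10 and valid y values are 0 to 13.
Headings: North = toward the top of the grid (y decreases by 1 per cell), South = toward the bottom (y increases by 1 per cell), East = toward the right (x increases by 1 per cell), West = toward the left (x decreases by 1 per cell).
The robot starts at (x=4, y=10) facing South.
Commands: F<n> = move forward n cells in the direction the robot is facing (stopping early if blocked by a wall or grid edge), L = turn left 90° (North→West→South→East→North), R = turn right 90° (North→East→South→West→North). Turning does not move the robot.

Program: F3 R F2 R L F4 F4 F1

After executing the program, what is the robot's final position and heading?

Answer: Final position: (x=0, y=13), facing West

Derivation:
Start: (x=4, y=10), facing South
  F3: move forward 3, now at (x=4, y=13)
  R: turn right, now facing West
  F2: move forward 2, now at (x=2, y=13)
  R: turn right, now facing North
  L: turn left, now facing West
  F4: move forward 2/4 (blocked), now at (x=0, y=13)
  F4: move forward 0/4 (blocked), now at (x=0, y=13)
  F1: move forward 0/1 (blocked), now at (x=0, y=13)
Final: (x=0, y=13), facing West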